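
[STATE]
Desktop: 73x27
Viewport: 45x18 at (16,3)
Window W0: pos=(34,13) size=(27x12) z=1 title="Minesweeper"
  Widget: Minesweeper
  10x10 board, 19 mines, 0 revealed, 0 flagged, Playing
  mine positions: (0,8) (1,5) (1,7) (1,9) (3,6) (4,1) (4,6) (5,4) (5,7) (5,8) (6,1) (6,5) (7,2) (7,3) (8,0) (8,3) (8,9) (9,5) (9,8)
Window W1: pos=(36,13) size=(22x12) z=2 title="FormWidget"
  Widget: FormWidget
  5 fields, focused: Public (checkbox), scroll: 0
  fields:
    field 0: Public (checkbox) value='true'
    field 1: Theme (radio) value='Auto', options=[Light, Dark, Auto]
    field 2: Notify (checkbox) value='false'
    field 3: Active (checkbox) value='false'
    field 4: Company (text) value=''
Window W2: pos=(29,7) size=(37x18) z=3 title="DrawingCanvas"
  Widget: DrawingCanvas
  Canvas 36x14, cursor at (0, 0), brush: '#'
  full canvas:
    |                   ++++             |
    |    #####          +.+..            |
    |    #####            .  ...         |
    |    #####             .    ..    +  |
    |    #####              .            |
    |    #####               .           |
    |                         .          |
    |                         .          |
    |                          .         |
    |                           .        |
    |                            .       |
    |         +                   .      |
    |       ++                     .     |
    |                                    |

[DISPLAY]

                                             
                                             
                                             
                                             
             ┏━━━━━━━━━━━━━━━━━━━━━━━━━━━━━━━
             ┃ DrawingCanvas                 
             ┠───────────────────────────────
             ┃+                  ++++        
             ┃    #####          +.+..       
             ┃    #####            .  ...    
             ┃    #####             .    ..  
             ┃    #####              .       
             ┃    #####               .      
             ┃                         .     
             ┃                         .     
             ┃                          .    
             ┃                           .   
             ┃                            .  


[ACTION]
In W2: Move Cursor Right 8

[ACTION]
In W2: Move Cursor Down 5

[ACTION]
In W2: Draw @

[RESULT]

                                             
                                             
                                             
                                             
             ┏━━━━━━━━━━━━━━━━━━━━━━━━━━━━━━━
             ┃ DrawingCanvas                 
             ┠───────────────────────────────
             ┃                   ++++        
             ┃    #####          +.+..       
             ┃    #####            .  ...    
             ┃    #####             .    ..  
             ┃    #####              .       
             ┃    ####@               .      
             ┃                         .     
             ┃                         .     
             ┃                          .    
             ┃                           .   
             ┃                            .  


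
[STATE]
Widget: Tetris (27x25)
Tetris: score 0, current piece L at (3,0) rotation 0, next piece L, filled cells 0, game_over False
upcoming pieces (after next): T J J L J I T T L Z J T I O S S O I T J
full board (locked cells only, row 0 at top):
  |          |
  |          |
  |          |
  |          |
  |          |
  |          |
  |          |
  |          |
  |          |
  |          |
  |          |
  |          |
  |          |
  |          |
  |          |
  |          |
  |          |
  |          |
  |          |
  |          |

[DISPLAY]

     ▒    │Next:           
   ▒▒▒    │  ▒             
          │▒▒▒             
          │                
          │                
          │                
          │Score:          
          │0               
          │                
          │                
          │                
          │                
          │                
          │                
          │                
          │                
          │                
          │                
          │                
          │                
          │                
          │                
          │                
          │                
          │                


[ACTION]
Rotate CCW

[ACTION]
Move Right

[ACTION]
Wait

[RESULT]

          │Next:           
    ▒▒    │  ▒             
     ▒    │▒▒▒             
     ▒    │                
          │                
          │                
          │Score:          
          │0               
          │                
          │                
          │                
          │                
          │                
          │                
          │                
          │                
          │                
          │                
          │                
          │                
          │                
          │                
          │                
          │                
          │                


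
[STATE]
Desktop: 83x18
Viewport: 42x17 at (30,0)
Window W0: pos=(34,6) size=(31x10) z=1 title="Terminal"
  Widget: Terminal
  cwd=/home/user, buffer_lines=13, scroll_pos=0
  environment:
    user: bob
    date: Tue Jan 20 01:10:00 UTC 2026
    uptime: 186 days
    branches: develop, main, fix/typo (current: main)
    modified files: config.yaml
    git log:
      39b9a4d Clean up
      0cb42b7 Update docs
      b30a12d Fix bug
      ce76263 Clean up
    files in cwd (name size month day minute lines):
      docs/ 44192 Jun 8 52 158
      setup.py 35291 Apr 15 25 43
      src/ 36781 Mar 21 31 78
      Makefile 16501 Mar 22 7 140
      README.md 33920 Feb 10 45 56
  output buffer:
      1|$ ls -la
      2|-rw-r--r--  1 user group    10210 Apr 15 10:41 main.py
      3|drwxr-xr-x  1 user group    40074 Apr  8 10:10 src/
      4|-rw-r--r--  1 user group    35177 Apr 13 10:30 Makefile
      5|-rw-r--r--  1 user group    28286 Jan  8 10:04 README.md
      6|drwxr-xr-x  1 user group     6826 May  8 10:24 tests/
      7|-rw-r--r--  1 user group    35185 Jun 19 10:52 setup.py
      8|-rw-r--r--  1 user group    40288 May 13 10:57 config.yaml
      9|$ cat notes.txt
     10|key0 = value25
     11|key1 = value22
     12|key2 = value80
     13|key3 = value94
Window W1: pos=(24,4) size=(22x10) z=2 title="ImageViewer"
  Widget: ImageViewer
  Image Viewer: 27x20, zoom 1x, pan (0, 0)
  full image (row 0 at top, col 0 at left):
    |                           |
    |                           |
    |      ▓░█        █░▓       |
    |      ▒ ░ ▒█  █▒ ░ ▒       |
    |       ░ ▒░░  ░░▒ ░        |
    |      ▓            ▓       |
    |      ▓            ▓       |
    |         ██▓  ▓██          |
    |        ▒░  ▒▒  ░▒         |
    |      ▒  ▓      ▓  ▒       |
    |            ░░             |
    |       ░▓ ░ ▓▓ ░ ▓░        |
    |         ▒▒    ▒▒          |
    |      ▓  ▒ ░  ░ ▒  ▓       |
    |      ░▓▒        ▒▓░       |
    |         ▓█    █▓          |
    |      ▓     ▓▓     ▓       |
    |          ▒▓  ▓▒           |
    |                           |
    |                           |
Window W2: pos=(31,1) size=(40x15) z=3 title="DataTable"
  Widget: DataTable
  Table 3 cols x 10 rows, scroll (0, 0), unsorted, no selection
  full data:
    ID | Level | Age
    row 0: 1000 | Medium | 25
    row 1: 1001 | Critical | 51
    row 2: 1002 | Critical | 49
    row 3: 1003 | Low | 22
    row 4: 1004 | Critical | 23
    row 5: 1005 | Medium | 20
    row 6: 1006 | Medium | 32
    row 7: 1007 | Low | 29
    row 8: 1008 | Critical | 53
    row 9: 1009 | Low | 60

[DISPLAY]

                                          
 ┏━━━━━━━━━━━━━━━━━━━━━━━━━━━━━━━━━━━━━━┓ 
 ┃ DataTable                            ┃ 
 ┠──────────────────────────────────────┨ 
━┃ID  │Level   │Age                     ┃ 
e┃────┼────────┼───                     ┃ 
─┃1000│Medium  │25                      ┃ 
 ┃1001│Critical│51                      ┃ 
 ┃1002│Critical│49                      ┃ 
 ┃1003│Low     │22                      ┃ 
 ┃1004│Critical│23                      ┃ 
 ┃1005│Medium  │20                      ┃ 
 ┃1006│Medium  │32                      ┃ 
━┃1007│Low     │29                      ┃ 
 ┃1008│Critical│53                      ┃ 
 ┗━━━━━━━━━━━━━━━━━━━━━━━━━━━━━━━━━━━━━━┛ 
                                          


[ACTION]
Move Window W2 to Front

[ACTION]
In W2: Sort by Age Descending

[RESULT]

                                          
 ┏━━━━━━━━━━━━━━━━━━━━━━━━━━━━━━━━━━━━━━┓ 
 ┃ DataTable                            ┃ 
 ┠──────────────────────────────────────┨ 
━┃ID  │Level   │Ag▼                     ┃ 
e┃────┼────────┼───                     ┃ 
─┃1009│Low     │60                      ┃ 
 ┃1008│Critical│53                      ┃ 
 ┃1001│Critical│51                      ┃ 
 ┃1002│Critical│49                      ┃ 
 ┃1006│Medium  │32                      ┃ 
 ┃1007│Low     │29                      ┃ 
 ┃1000│Medium  │25                      ┃ 
━┃1004│Critical│23                      ┃ 
 ┃1003│Low     │22                      ┃ 
 ┗━━━━━━━━━━━━━━━━━━━━━━━━━━━━━━━━━━━━━━┛ 
                                          


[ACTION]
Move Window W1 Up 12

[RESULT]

━━━━━━━━━━━━━━━┓                          
e┏━━━━━━━━━━━━━━━━━━━━━━━━━━━━━━━━━━━━━━┓ 
─┃ DataTable                            ┃ 
 ┠──────────────────────────────────────┨ 
 ┃ID  │Level   │Ag▼                     ┃ 
 ┃────┼────────┼───                     ┃ 
 ┃1009│Low     │60                      ┃ 
 ┃1008│Critical│53                      ┃ 
 ┃1001│Critical│51                      ┃ 
━┃1002│Critical│49                      ┃ 
 ┃1006│Medium  │32                      ┃ 
 ┃1007│Low     │29                      ┃ 
 ┃1000│Medium  │25                      ┃ 
 ┃1004│Critical│23                      ┃ 
 ┃1003│Low     │22                      ┃ 
 ┗━━━━━━━━━━━━━━━━━━━━━━━━━━━━━━━━━━━━━━┛ 
                                          


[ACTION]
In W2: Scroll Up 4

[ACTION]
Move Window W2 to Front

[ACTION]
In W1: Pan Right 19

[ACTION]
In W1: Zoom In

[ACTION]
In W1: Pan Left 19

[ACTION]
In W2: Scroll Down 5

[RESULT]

━━━━━━━━━━━━━━━┓                          
e┏━━━━━━━━━━━━━━━━━━━━━━━━━━━━━━━━━━━━━━┓ 
─┃ DataTable                            ┃ 
 ┠──────────────────────────────────────┨ 
 ┃ID  │Level   │Ag▼                     ┃ 
 ┃────┼────────┼───                     ┃ 
 ┃1008│Critical│53                      ┃ 
 ┃1001│Critical│51                      ┃ 
 ┃1002│Critical│49                      ┃ 
━┃1006│Medium  │32                      ┃ 
 ┃1007│Low     │29                      ┃ 
 ┃1000│Medium  │25                      ┃ 
 ┃1004│Critical│23                      ┃ 
 ┃1003│Low     │22                      ┃ 
 ┃1005│Medium  │20                      ┃ 
 ┗━━━━━━━━━━━━━━━━━━━━━━━━━━━━━━━━━━━━━━┛ 
                                          


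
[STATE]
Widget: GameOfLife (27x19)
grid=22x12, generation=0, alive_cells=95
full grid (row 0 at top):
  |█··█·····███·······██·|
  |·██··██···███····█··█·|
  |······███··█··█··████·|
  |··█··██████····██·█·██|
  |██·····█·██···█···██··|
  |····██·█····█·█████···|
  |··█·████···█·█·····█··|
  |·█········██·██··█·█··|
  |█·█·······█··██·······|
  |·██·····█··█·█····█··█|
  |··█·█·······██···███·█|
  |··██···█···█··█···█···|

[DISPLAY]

Gen: 0                     
█··█·····███·······██·     
·██··██···███····█··█·     
······███··█··█··████·     
··█··██████····██·█·██     
██·····█·██···█···██··     
····██·█····█·█████···     
··█·████···█·█·····█··     
·█········██·██··█·█··     
█·█·······█··██·······     
·██·····█··█·█····█··█     
··█·█·······██···███·█     
··██···█···█··█···█···     
                           
                           
                           
                           
                           
                           


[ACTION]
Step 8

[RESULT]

Gen: 8                     
······················     
···········█··········     
█·█·······█····██·····     
██·····███·██···█·····     
█·█···████·██··██·█···     
█··█·█·········█···█··     
·█·█·····██····█······     
··█·██····█···█·····█·     
······██···██······███     
········█·█·█··███····     
·········███·██··█████     
···················██·     
                           
                           
                           
                           
                           
                           


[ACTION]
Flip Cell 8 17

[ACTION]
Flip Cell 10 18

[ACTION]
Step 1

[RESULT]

Gen: 9                     
······················     
······················     
█·······███·█··██·····     
█·█···█·····█·········     
█·█···█··█·██··███····     
█··██·██···█··██······     
·█·█·█···██···██······     
··█████··██········███     
·····███·██·██·█·█████     
·······██·····██·█····     
·········███████·█·█·█     
··········█·······██·█     
                           
                           
                           
                           
                           
                           


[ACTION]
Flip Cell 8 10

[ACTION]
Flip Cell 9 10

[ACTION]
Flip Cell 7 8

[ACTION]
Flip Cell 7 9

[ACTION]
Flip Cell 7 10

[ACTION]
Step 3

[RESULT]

Gen: 12                    
······················     
·········███··········     
··········██··········     
······███··█···██·····     
█·██·█··██·······█····     
█·██··█··········█····     
·█··██·········██·····     
·█··█···█·····██····██     
··██···██···███·█··█··     
·······█··████···█····     
········██······██··█·     
········██·███···████·     
                           
                           
                           
                           
                           
                           


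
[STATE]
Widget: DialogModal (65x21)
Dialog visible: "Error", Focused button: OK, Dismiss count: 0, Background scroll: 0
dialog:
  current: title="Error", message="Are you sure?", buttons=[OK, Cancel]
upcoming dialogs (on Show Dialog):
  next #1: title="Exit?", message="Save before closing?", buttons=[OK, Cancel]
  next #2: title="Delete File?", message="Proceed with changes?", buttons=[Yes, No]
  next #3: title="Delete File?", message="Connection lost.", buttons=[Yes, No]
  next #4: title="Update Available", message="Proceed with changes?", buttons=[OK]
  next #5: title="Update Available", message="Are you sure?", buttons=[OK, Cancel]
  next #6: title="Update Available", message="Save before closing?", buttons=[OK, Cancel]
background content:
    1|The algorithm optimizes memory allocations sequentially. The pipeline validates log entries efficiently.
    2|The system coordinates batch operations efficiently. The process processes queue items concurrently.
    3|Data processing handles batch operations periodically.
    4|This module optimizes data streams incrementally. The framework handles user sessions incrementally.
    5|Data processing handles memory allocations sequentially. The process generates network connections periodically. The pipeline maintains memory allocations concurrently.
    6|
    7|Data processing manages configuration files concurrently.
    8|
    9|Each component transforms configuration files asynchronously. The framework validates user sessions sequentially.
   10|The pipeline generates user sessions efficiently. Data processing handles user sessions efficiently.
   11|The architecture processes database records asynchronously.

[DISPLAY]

The algorithm optimizes memory allocations sequentially. The pipe
The system coordinates batch operations efficiently. The process 
Data processing handles batch operations periodically.           
This module optimizes data streams incrementally. The framework h
Data processing handles memory allocations sequentially. The proc
                                                                 
Data processing manages configuration files concurrently.        
                                                                 
Each component transform┌───────────────┐iles asynchronously. The
The pipeline generates u│     Error     │ciently. Data processing
The architecture process│ Are you sure? │ds asynchronously.      
                        │ [OK]  Cancel  │                        
                        └───────────────┘                        
                                                                 
                                                                 
                                                                 
                                                                 
                                                                 
                                                                 
                                                                 
                                                                 


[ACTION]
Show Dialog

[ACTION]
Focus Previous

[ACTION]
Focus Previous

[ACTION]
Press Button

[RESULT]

The algorithm optimizes memory allocations sequentially. The pipe
The system coordinates batch operations efficiently. The process 
Data processing handles batch operations periodically.           
This module optimizes data streams incrementally. The framework h
Data processing handles memory allocations sequentially. The proc
                                                                 
Data processing manages configuration files concurrently.        
                                                                 
Each component transforms configuration files asynchronously. The
The pipeline generates user sessions efficiently. Data processing
The architecture processes database records asynchronously.      
                                                                 
                                                                 
                                                                 
                                                                 
                                                                 
                                                                 
                                                                 
                                                                 
                                                                 
                                                                 


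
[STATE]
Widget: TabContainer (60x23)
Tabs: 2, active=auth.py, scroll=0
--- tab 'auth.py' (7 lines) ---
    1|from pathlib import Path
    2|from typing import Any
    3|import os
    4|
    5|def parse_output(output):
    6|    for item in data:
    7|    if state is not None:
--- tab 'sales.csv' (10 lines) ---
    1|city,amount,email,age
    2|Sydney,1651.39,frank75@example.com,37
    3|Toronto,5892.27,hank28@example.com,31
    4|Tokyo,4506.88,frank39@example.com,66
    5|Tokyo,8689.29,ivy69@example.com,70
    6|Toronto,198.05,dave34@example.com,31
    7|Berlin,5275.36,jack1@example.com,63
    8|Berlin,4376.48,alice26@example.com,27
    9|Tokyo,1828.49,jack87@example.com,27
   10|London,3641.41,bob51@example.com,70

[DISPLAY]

[auth.py]│ sales.csv                                        
────────────────────────────────────────────────────────────
from pathlib import Path                                    
from typing import Any                                      
import os                                                   
                                                            
def parse_output(output):                                   
    for item in data:                                       
    if state is not None:                                   
                                                            
                                                            
                                                            
                                                            
                                                            
                                                            
                                                            
                                                            
                                                            
                                                            
                                                            
                                                            
                                                            
                                                            


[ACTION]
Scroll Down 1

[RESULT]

[auth.py]│ sales.csv                                        
────────────────────────────────────────────────────────────
from typing import Any                                      
import os                                                   
                                                            
def parse_output(output):                                   
    for item in data:                                       
    if state is not None:                                   
                                                            
                                                            
                                                            
                                                            
                                                            
                                                            
                                                            
                                                            
                                                            
                                                            
                                                            
                                                            
                                                            
                                                            
                                                            


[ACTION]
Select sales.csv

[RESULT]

 auth.py │[sales.csv]                                       
────────────────────────────────────────────────────────────
city,amount,email,age                                       
Sydney,1651.39,frank75@example.com,37                       
Toronto,5892.27,hank28@example.com,31                       
Tokyo,4506.88,frank39@example.com,66                        
Tokyo,8689.29,ivy69@example.com,70                          
Toronto,198.05,dave34@example.com,31                        
Berlin,5275.36,jack1@example.com,63                         
Berlin,4376.48,alice26@example.com,27                       
Tokyo,1828.49,jack87@example.com,27                         
London,3641.41,bob51@example.com,70                         
                                                            
                                                            
                                                            
                                                            
                                                            
                                                            
                                                            
                                                            
                                                            
                                                            
                                                            


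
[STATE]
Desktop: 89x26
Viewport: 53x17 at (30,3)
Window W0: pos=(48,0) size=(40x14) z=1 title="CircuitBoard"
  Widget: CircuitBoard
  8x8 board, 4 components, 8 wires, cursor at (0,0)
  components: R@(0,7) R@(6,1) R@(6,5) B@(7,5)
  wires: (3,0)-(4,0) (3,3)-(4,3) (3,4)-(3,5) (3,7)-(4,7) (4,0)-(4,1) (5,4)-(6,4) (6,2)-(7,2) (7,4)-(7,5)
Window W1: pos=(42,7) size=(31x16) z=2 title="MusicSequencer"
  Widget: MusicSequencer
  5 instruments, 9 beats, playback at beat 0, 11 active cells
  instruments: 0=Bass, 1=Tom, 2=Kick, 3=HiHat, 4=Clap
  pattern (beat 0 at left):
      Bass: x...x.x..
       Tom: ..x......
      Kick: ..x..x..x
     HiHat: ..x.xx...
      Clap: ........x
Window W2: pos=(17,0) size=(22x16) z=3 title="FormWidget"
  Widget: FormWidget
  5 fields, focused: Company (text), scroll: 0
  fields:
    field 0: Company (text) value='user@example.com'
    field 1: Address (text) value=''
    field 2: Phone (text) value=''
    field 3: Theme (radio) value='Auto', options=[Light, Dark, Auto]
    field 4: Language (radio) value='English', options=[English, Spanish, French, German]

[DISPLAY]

  [user]┃         ┃   0 1 2 3 4 5 6 7                
  [    ]┃         ┃0  [.]                          R 
  [    ]┃         ┃                                  
  ( ) Li┃         ┃1                                 
  (●) En┃   ┏━━━━━━━━━━━━━━━━━━━━━━━━━━━━━┓          
        ┃   ┃ MusicSequencer              ┃          
        ┃   ┠─────────────────────────────┨          
        ┃   ┃      ▼12345678              ┃·       · 
        ┃   ┃  Bass█···█·█··              ┃        │ 
        ┃   ┃   Tom··█······              ┃        · 
        ┃   ┃  Kick··█··█··█              ┃━━━━━━━━━━
        ┃   ┃ HiHat··█·██···              ┃          
━━━━━━━━┛   ┃  Clap········█              ┃          
            ┃                             ┃          
            ┃                             ┃          
            ┃                             ┃          
            ┃                             ┃          


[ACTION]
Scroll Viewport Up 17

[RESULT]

━━━━━━━━┓         ┏━━━━━━━━━━━━━━━━━━━━━━━━━━━━━━━━━━
        ┃         ┃ CircuitBoard                     
────────┨         ┠──────────────────────────────────
  [user]┃         ┃   0 1 2 3 4 5 6 7                
  [    ]┃         ┃0  [.]                          R 
  [    ]┃         ┃                                  
  ( ) Li┃         ┃1                                 
  (●) En┃   ┏━━━━━━━━━━━━━━━━━━━━━━━━━━━━━┓          
        ┃   ┃ MusicSequencer              ┃          
        ┃   ┠─────────────────────────────┨          
        ┃   ┃      ▼12345678              ┃·       · 
        ┃   ┃  Bass█···█·█··              ┃        │ 
        ┃   ┃   Tom··█······              ┃        · 
        ┃   ┃  Kick··█··█··█              ┃━━━━━━━━━━
        ┃   ┃ HiHat··█·██···              ┃          
━━━━━━━━┛   ┃  Clap········█              ┃          
            ┃                             ┃          


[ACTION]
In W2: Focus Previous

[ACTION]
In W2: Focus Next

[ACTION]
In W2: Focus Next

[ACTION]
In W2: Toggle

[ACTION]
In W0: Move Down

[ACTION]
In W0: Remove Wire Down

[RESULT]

━━━━━━━━┓         ┏━━━━━━━━━━━━━━━━━━━━━━━━━━━━━━━━━━
        ┃         ┃ CircuitBoard                     
────────┨         ┠──────────────────────────────────
  [user]┃         ┃   0 1 2 3 4 5 6 7                
  [    ]┃         ┃0                               R 
  [    ]┃         ┃                                  
  ( ) Li┃         ┃1  [.]                            
  (●) En┃   ┏━━━━━━━━━━━━━━━━━━━━━━━━━━━━━┓          
        ┃   ┃ MusicSequencer              ┃          
        ┃   ┠─────────────────────────────┨          
        ┃   ┃      ▼12345678              ┃·       · 
        ┃   ┃  Bass█···█·█··              ┃        │ 
        ┃   ┃   Tom··█······              ┃        · 
        ┃   ┃  Kick··█··█··█              ┃━━━━━━━━━━
        ┃   ┃ HiHat··█·██···              ┃          
━━━━━━━━┛   ┃  Clap········█              ┃          
            ┃                             ┃          


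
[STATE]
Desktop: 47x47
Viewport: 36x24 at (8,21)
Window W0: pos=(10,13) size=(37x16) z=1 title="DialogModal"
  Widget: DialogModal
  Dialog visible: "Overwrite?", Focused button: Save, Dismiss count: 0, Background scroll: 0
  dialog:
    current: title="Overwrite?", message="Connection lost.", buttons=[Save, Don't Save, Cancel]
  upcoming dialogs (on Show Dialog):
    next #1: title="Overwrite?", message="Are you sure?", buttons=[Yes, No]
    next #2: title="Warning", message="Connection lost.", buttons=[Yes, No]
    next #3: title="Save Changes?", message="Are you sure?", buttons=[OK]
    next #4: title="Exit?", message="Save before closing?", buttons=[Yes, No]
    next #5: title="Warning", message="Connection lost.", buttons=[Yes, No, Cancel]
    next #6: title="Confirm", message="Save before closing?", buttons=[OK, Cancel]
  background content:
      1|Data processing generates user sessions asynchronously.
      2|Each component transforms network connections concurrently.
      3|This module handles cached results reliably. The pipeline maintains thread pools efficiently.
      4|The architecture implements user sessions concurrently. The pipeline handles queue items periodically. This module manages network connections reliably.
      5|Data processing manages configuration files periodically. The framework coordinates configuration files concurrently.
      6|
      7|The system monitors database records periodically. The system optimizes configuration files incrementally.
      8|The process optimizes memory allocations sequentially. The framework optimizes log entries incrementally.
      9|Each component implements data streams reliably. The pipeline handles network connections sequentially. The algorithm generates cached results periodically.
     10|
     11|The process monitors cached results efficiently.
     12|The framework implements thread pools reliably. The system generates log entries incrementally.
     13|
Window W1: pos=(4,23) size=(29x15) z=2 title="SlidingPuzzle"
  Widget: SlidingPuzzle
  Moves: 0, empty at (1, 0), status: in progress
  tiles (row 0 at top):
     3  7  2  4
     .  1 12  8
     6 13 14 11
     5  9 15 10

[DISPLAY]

  ┃  │       Connection lost.      │
  ┃Th│ [Save]  Don't Save   Cancel │
━━━━━━━━━━━━━━━━━━━━━━━━┓──────────┘
idingPuzzle             ┃nts data st
────────────────────────┨           
──┬────┬────┬────┐      ┃ached resul
3 │  7 │  2 │  4 │      ┃ts thread p
──┼────┼────┼────┤      ┃━━━━━━━━━━━
  │  1 │ 12 │  8 │      ┃           
──┼────┼────┼────┤      ┃           
6 │ 13 │ 14 │ 11 │      ┃           
──┼────┼────┼────┤      ┃           
5 │  9 │ 15 │ 10 │      ┃           
──┴────┴────┴────┘      ┃           
es: 0                   ┃           
                        ┃           
━━━━━━━━━━━━━━━━━━━━━━━━┛           
                                    
                                    
                                    
                                    
                                    
                                    
                                    


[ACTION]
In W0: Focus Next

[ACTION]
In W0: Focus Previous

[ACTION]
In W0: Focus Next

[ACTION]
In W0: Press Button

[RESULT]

  ┃                                 
  ┃The system monitors database reco
━━━━━━━━━━━━━━━━━━━━━━━━┓memory allo
idingPuzzle             ┃nts data st
────────────────────────┨           
──┬────┬────┬────┐      ┃ached resul
3 │  7 │  2 │  4 │      ┃ts thread p
──┼────┼────┼────┤      ┃━━━━━━━━━━━
  │  1 │ 12 │  8 │      ┃           
──┼────┼────┼────┤      ┃           
6 │ 13 │ 14 │ 11 │      ┃           
──┼────┼────┼────┤      ┃           
5 │  9 │ 15 │ 10 │      ┃           
──┴────┴────┴────┘      ┃           
es: 0                   ┃           
                        ┃           
━━━━━━━━━━━━━━━━━━━━━━━━┛           
                                    
                                    
                                    
                                    
                                    
                                    
                                    


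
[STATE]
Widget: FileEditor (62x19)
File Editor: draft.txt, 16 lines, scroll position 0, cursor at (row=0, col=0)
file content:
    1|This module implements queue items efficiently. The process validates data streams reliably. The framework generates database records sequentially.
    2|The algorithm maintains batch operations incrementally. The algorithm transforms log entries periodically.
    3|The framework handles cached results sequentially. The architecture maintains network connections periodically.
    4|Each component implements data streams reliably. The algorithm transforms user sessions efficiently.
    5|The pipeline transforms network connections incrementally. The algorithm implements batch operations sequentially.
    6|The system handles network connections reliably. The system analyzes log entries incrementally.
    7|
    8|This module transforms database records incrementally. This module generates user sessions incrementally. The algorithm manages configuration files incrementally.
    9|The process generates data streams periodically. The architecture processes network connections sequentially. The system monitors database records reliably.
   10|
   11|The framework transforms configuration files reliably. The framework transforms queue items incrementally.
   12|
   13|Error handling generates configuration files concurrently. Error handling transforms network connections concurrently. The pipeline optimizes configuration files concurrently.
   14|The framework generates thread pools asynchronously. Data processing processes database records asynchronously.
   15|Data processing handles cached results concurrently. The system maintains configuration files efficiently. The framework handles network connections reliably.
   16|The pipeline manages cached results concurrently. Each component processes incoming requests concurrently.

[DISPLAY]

█his module implements queue items efficiently. The process v▲
The algorithm maintains batch operations incrementally. The a█
The framework handles cached results sequentially. The archit░
Each component implements data streams reliably. The algorith░
The pipeline transforms network connections incrementally. Th░
The system handles network connections reliably. The system a░
                                                             ░
This module transforms database records incrementally. This m░
The process generates data streams periodically. The architec░
                                                             ░
The framework transforms configuration files reliably. The fr░
                                                             ░
Error handling generates configuration files concurrently. Er░
The framework generates thread pools asynchronously. Data pro░
Data processing handles cached results concurrently. The syst░
The pipeline manages cached results concurrently. Each compon░
                                                             ░
                                                             ░
                                                             ▼


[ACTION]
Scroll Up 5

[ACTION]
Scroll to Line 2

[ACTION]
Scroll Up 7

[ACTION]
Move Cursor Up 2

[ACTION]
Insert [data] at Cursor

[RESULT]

data█his module implements queue items efficiently. The proce▲
The algorithm maintains batch operations incrementally. The a█
The framework handles cached results sequentially. The archit░
Each component implements data streams reliably. The algorith░
The pipeline transforms network connections incrementally. Th░
The system handles network connections reliably. The system a░
                                                             ░
This module transforms database records incrementally. This m░
The process generates data streams periodically. The architec░
                                                             ░
The framework transforms configuration files reliably. The fr░
                                                             ░
Error handling generates configuration files concurrently. Er░
The framework generates thread pools asynchronously. Data pro░
Data processing handles cached results concurrently. The syst░
The pipeline manages cached results concurrently. Each compon░
                                                             ░
                                                             ░
                                                             ▼
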